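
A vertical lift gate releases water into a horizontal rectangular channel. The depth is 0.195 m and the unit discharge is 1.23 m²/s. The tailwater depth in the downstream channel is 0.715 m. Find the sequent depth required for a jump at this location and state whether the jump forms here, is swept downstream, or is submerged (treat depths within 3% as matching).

y₂ = 1.16 m; the jump is swept downstream

V₁ = q/y₁ = 1.23/0.195 = 6.31 m/s. Fr₁ = V₁/√(g·y₁) = 6.31/√(9.81×0.195) = 4.56.
Sequent-depth ratio: y₂/y₁ = ½[√(1 + 8Fr₁²) − 1] = ½[√167.4 − 1] = 5.97.
y₂ = 5.97 × 0.195 = 1.16 m.
Tailwater y_tw = 0.715 m: y_tw < y₂, so the jump is swept downstream.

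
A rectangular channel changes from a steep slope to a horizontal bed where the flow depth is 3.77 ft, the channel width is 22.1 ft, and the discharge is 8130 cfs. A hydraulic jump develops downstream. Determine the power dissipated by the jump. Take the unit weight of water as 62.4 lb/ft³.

q = Q/b = 8130/22.1 = 368 ft²/s; V₁ = q/y₁ = 97.6 ft/s. Fr₁ = V₁/√(g·y₁) = 8.86.
Bélanger equation: y₂/y₁ = ½[√(1 + 8Fr₁²) − 1] = ½[√628.5 − 1] = 12.0.
y₂ = 12.0 × 3.77 = 45.4 ft.
V₂ = q/y₂ = 368/45.4 = 8.11 ft/s. E₁ = y₁ + V₁²/2g = 152 ft; E₂ = y₂ + V₂²/2g = 46.4 ft. ΔE = E₁ − E₂ = 105 ft.
P = γ·Q·ΔE/550 = 62.4 × 8130 × 105 / 550 = 97063 hp.

P = 97063 hp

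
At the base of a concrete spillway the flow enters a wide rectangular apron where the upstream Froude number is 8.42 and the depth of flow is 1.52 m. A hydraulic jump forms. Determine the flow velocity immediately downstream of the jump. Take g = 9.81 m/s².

V₂ = 2.85 m/s

Fr₁ = 8.42 (given).
Bélanger equation: y₂/y₁ = ½[√(1 + 8Fr₁²) − 1] = ½[√568.2 − 1] = 11.4.
y₂ = 11.4 × 1.52 = 17.4 m.
V₁ = Fr₁·√(g·y₁) = 8.42×√(9.81×1.52) = 32.5 m/s; q = V₁·y₁ = 49.4 m²/s.
V₂ = q/y₂ = 49.4/17.4 = 2.85 m/s.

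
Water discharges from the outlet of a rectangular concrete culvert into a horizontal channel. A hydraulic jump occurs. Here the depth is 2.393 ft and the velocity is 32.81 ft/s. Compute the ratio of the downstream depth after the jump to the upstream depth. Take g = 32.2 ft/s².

Fr₁ = V₁/√(g·y₁) = 32.81/√(32.2×2.393) = 3.738.
Conjugate-depth relation: y₂/y₁ = ½[√(1 + 8Fr₁²) − 1] = ½[√112.76 − 1] = 4.810.

y₂/y₁ = 4.810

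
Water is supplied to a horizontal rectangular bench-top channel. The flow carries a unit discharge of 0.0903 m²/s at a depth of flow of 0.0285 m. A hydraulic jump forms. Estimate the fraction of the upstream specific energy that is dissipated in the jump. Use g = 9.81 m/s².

ΔE/E₁ = 0.564 (56.4%)

V₁ = q/y₁ = 0.0903/0.0285 = 3.17 m/s. Fr₁ = V₁/√(g·y₁) = 3.17/√(9.81×0.0285) = 5.99.
From the momentum equation for a rectangular channel, y₂/y₁ = ½[√(1 + 8Fr₁²) − 1] = ½[√288.3 − 1] = 7.99.
y₂ = 7.99 × 0.0285 = 0.228 m.
E₁ = y₁ + V₁²/2g = 0.540 m. ΔE = (y₂ − y₁)³/(4y₁y₂) = 0.304 m. ΔE/E₁ = 0.304/0.540 = 0.564.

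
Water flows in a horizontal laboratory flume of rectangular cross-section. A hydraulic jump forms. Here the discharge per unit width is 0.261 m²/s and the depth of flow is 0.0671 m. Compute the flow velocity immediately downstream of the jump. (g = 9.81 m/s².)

V₂ = 0.618 m/s

V₁ = q/y₁ = 0.261/0.0671 = 3.89 m/s. Fr₁ = V₁/√(g·y₁) = 3.89/√(9.81×0.0671) = 4.79.
From the momentum equation for a rectangular channel, y₂/y₁ = ½[√(1 + 8Fr₁²) − 1] = ½[√184.9 − 1] = 6.30.
y₂ = 6.30 × 0.0671 = 0.423 m.
V₂ = q/y₂ = 0.261/0.423 = 0.618 m/s.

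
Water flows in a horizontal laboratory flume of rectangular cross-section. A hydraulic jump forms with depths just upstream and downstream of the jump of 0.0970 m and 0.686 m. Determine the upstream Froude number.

Fr₁ = 5.34

For a rectangular channel the momentum equation gives q² = ½·g·y₁·y₂·(y₁ + y₂) = ½×9.81×0.0970×0.686×0.783 = 0.256.
q = √0.256 = 0.506 m²/s.
V₁ = q/y₁ = 5.21 m/s; Fr₁ = V₁/√(g·y₁) = 5.34.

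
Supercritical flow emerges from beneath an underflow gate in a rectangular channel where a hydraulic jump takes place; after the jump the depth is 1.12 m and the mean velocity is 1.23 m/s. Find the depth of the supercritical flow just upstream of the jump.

y₁ = 0.252 m

Fr₂ = V₂/√(g·y₂) = 1.23/√(9.81×1.12) = 0.371.
Applying the sequent-depth relation in reverse, y₁/y₂ = ½[√(1 + 8Fr₂²) − 1] = ½[√2.102 − 1] = 0.225.
y₁ = 0.225 × 1.12 = 0.252 m.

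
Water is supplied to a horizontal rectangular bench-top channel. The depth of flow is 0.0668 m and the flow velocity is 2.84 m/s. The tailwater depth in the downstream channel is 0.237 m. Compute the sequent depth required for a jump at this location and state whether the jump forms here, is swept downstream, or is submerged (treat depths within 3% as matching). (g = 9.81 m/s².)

y₂ = 0.300 m; the jump is swept downstream

Fr₁ = V₁/√(g·y₁) = 2.84/√(9.81×0.0668) = 3.51.
Bélanger equation: y₂/y₁ = ½[√(1 + 8Fr₁²) − 1] = ½[√99.46 − 1] = 4.49.
y₂ = 4.49 × 0.0668 = 0.300 m.
Tailwater y_tw = 0.237 m: y_tw < y₂, so the jump is swept downstream.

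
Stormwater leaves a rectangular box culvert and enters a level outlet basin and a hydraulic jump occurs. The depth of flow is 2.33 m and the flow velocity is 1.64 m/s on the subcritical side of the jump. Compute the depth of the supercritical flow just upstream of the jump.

y₁ = 0.458 m

Fr₂ = V₂/√(g·y₂) = 1.64/√(9.81×2.33) = 0.343.
Since the conjugate-depth ratio holds either way, y₁/y₂ = ½[√(1 + 8Fr₂²) − 1] = ½[√1.941 − 1] = 0.197.
y₁ = 0.197 × 2.33 = 0.458 m.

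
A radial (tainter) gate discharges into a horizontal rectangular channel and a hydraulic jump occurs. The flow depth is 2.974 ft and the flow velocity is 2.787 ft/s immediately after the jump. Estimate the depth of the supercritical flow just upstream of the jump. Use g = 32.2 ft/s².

y₁ = 0.4224 ft

Fr₂ = V₂/√(g·y₂) = 2.787/√(32.2×2.974) = 0.2848.
The Bélanger relation is symmetric: y₁/y₂ = ½[√(1 + 8Fr₂²) − 1] = ½[√1.6489 − 1] = 0.1420.
y₁ = 0.1420 × 2.974 = 0.4224 ft.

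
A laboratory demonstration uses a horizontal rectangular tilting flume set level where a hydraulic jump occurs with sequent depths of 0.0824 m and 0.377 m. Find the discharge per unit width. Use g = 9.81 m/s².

For a rectangular channel the momentum equation gives q² = ½·g·y₁·y₂·(y₁ + y₂) = ½×9.81×0.0824×0.377×0.459 = 0.0700.
q = √0.0700 = 0.265 m²/s.

q = 0.265 m²/s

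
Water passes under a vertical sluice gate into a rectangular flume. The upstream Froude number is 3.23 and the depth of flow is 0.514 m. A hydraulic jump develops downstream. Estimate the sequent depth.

y₂ = 2.10 m

Fr₁ = 3.23 (given).
By Bélanger, y₂/y₁ = ½[√(1 + 8Fr₁²) − 1] = ½[√84.46 − 1] = 4.10.
y₂ = 4.10 × 0.514 = 2.10 m.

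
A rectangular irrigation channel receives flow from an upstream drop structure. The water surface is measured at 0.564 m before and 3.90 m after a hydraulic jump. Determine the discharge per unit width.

For a rectangular channel the momentum equation gives q² = ½·g·y₁·y₂·(y₁ + y₂) = ½×9.81×0.564×3.90×4.46 = 48.2.
q = √48.2 = 6.94 m²/s.

q = 6.94 m²/s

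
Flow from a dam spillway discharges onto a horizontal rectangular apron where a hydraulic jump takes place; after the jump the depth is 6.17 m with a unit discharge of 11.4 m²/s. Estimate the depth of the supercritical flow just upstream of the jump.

V₂ = q/y₂ = 11.4/6.17 = 1.85 m/s; Fr₂ = V₂/√(g·y₂) = 0.237.
Applying the sequent-depth relation in reverse, y₁/y₂ = ½[√(1 + 8Fr₂²) − 1] = ½[√1.451 − 1] = 0.102.
y₁ = 0.102 × 6.17 = 0.631 m.

y₁ = 0.631 m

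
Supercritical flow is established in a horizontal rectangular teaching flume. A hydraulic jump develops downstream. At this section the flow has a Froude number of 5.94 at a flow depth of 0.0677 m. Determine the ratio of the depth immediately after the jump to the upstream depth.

Fr₁ = 5.94 (given).
Bélanger equation: y₂/y₁ = ½[√(1 + 8Fr₁²) − 1] = ½[√283.3 − 1] = 7.92.

y₂/y₁ = 7.92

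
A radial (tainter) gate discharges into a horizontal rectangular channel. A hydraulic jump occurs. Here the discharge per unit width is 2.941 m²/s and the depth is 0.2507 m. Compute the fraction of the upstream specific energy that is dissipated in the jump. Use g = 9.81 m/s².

V₁ = q/y₁ = 2.941/0.2507 = 11.73 m/s. Fr₁ = V₁/√(g·y₁) = 11.73/√(9.81×0.2507) = 7.480.
Conjugate-depth relation: y₂/y₁ = ½[√(1 + 8Fr₁²) − 1] = ½[√448.66 − 1] = 10.09.
y₂ = 10.09 × 0.2507 = 2.530 m.
E₁ = y₁ + V₁²/2g = 7.265 m. ΔE = (y₂ − y₁)³/(4y₁y₂) = 4.666 m. ΔE/E₁ = 4.666/7.265 = 0.642.

ΔE/E₁ = 0.642 (64.2%)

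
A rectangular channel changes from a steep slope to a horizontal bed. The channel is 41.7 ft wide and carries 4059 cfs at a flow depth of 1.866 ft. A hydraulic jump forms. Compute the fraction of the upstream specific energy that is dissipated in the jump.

q = Q/b = 4059/41.7 = 97.34 ft²/s; V₁ = q/y₁ = 52.16 ft/s. Fr₁ = V₁/√(g·y₁) = 6.730.
From the momentum equation for a rectangular channel, y₂/y₁ = ½[√(1 + 8Fr₁²) − 1] = ½[√363.30 − 1] = 9.030.
y₂ = 9.030 × 1.866 = 16.85 ft.
E₁ = y₁ + V₁²/2g = 44.12 ft. ΔE = (y₂ − y₁)³/(4y₁y₂) = 26.75 ft. ΔE/E₁ = 26.75/44.12 = 0.606.

ΔE/E₁ = 0.606 (60.6%)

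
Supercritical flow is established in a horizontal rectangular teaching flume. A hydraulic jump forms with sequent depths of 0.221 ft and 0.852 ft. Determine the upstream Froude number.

For a rectangular channel the momentum equation gives q² = ½·g·y₁·y₂·(y₁ + y₂) = ½×32.2×0.221×0.852×1.07 = 3.25.
q = √3.25 = 1.80 ft²/s.
V₁ = q/y₁ = 8.16 ft/s; Fr₁ = V₁/√(g·y₁) = 3.06.

Fr₁ = 3.06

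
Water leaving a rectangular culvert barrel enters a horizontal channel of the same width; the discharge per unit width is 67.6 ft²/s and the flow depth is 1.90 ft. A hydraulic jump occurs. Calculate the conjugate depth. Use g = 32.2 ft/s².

y₂ = 11.3 ft

V₁ = q/y₁ = 67.6/1.90 = 35.6 ft/s. Fr₁ = V₁/√(g·y₁) = 35.6/√(32.2×1.90) = 4.55.
Conjugate-depth relation: y₂/y₁ = ½[√(1 + 8Fr₁²) − 1] = ½[√166.5 − 1] = 5.95.
y₂ = 5.95 × 1.90 = 11.3 ft.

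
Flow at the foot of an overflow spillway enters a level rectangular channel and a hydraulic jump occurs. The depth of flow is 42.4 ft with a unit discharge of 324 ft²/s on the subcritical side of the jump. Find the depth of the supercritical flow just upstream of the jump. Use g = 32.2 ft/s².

V₂ = q/y₂ = 324/42.4 = 7.64 ft/s; Fr₂ = V₂/√(g·y₂) = 0.207.
The Bélanger relation is symmetric: y₁/y₂ = ½[√(1 + 8Fr₂²) − 1] = ½[√1.342 − 1] = 0.0793.
y₁ = 0.0793 × 42.4 = 3.36 ft.

y₁ = 3.36 ft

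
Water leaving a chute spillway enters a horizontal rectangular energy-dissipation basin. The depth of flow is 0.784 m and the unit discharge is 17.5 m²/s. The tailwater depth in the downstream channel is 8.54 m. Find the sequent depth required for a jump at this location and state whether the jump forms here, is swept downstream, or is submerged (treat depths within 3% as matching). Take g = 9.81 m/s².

y₂ = 8.54 m; the jump forms here

V₁ = q/y₁ = 17.5/0.784 = 22.3 m/s. Fr₁ = V₁/√(g·y₁) = 22.3/√(9.81×0.784) = 8.05.
Bélanger equation: y₂/y₁ = ½[√(1 + 8Fr₁²) − 1] = ½[√519.3 − 1] = 10.9.
y₂ = 10.9 × 0.784 = 8.54 m.
Tailwater y_tw = 8.54 m: y_tw ≈ y₂, so the jump forms here.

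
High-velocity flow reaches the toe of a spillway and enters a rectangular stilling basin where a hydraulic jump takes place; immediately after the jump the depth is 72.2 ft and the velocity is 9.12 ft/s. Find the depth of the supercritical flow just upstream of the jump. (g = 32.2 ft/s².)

y₁ = 4.84 ft

Fr₂ = V₂/√(g·y₂) = 9.12/√(32.2×72.2) = 0.189.
From the momentum equation (using Fr₂), y₁/y₂ = ½[√(1 + 8Fr₂²) − 1] = ½[√1.286 − 1] = 0.0671.
y₁ = 0.0671 × 72.2 = 4.84 ft.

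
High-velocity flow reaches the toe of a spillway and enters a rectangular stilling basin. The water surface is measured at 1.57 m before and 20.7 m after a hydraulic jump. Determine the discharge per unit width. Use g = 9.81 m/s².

q = 59.6 m²/s

For a rectangular channel the momentum equation gives q² = ½·g·y₁·y₂·(y₁ + y₂) = ½×9.81×1.57×20.7×22.3 = 3550.
q = √3550 = 59.6 m²/s.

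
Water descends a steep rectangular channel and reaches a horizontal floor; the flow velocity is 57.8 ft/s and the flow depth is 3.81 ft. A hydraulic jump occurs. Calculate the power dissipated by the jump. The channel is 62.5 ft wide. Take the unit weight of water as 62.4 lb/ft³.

P = 44221 hp

Fr₁ = V₁/√(g·y₁) = 57.8/√(32.2×3.81) = 5.22.
Sequent-depth ratio: y₂/y₁ = ½[√(1 + 8Fr₁²) − 1] = ½[√218.9 − 1] = 6.90.
y₂ = 6.90 × 3.81 = 26.3 ft.
Head loss: ΔE = (y₂ − y₁)³/(4y₁y₂) = (26.3 − 3.81)³/(4×3.81×26.3) = 11341/400 = 28.3 ft.
q = V₁·y₁ = 57.8 × 3.81 = 220 ft²/s. Q = q·b = 220 × 62.5 = 13764 cfs. P = γ·Q·ΔE/550 = 62.4 × 13764 × 28.3 / 550 = 44221 hp.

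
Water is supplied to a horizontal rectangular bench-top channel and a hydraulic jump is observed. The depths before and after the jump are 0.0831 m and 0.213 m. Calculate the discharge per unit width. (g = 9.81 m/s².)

q = 0.160 m²/s

For a rectangular channel the momentum equation gives q² = ½·g·y₁·y₂·(y₁ + y₂) = ½×9.81×0.0831×0.213×0.296 = 0.0257.
q = √0.0257 = 0.160 m²/s.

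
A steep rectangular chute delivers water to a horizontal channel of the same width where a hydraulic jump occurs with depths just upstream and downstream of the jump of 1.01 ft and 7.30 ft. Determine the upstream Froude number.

Fr₁ = 5.45

For a rectangular channel the momentum equation gives q² = ½·g·y₁·y₂·(y₁ + y₂) = ½×32.2×1.01×7.30×8.31 = 986.
q = √986 = 31.4 ft²/s.
V₁ = q/y₁ = 31.1 ft/s; Fr₁ = V₁/√(g·y₁) = 5.45.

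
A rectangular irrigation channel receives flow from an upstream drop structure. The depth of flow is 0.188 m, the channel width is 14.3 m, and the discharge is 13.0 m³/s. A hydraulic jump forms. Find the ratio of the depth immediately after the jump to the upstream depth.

q = Q/b = 13.0/14.3 = 0.909 m²/s; V₁ = q/y₁ = 4.84 m/s. Fr₁ = V₁/√(g·y₁) = 3.56.
Conjugate-depth relation: y₂/y₁ = ½[√(1 + 8Fr₁²) − 1] = ½[√102.4 − 1] = 4.56.

y₂/y₁ = 4.56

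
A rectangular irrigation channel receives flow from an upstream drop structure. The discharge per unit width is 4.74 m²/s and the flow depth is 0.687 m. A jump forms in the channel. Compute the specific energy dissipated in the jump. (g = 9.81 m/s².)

V₁ = q/y₁ = 4.74/0.687 = 6.90 m/s. Fr₁ = V₁/√(g·y₁) = 6.90/√(9.81×0.687) = 2.66.
Bélanger equation: y₂/y₁ = ½[√(1 + 8Fr₁²) − 1] = ½[√57.51 − 1] = 3.29.
y₂ = 3.29 × 0.687 = 2.26 m.
V₂ = q/y₂ = 4.74/2.26 = 2.10 m/s. E₁ = y₁ + V₁²/2g = 3.11 m; E₂ = y₂ + V₂²/2g = 2.49 m. ΔE = E₁ − E₂ = 0.628 m.

ΔE = 0.628 m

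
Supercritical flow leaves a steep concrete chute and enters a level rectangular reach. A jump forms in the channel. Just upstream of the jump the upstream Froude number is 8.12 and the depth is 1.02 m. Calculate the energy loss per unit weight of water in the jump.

Fr₁ = 8.12 (given).
Conjugate-depth relation: y₂/y₁ = ½[√(1 + 8Fr₁²) − 1] = ½[√528.5 − 1] = 11.0.
y₂ = 11.0 × 1.02 = 11.2 m.
Head loss: ΔE = (y₂ − y₁)³/(4y₁y₂) = (11.2 − 1.02)³/(4×1.02×11.2) = 1059/45.8 = 23.2 m.

ΔE = 23.2 m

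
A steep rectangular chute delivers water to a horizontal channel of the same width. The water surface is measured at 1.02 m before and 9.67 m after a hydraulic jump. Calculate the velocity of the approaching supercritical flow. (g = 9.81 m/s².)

For a rectangular channel the momentum equation gives q² = ½·g·y₁·y₂·(y₁ + y₂) = ½×9.81×1.02×9.67×10.7 = 517.
q = √517 = 22.7 m²/s.
V₁ = q/y₁ = 22.7/1.02 = 22.3 m/s.

V₁ = 22.3 m/s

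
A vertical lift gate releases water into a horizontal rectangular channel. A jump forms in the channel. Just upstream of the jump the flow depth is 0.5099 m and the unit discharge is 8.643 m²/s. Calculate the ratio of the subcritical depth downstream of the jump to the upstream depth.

V₁ = q/y₁ = 8.643/0.5099 = 16.95 m/s. Fr₁ = V₁/√(g·y₁) = 16.95/√(9.81×0.5099) = 7.579.
Sequent-depth ratio: y₂/y₁ = ½[√(1 + 8Fr₁²) − 1] = ½[√460.51 − 1] = 10.23.

y₂/y₁ = 10.23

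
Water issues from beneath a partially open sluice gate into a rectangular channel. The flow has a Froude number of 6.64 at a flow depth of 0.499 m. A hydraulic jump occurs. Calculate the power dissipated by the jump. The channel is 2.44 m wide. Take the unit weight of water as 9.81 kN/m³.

P = 1214 kW

Fr₁ = 6.64 (given).
Sequent-depth ratio: y₂/y₁ = ½[√(1 + 8Fr₁²) − 1] = ½[√353.7 − 1] = 8.90.
y₂ = 8.90 × 0.499 = 4.44 m.
V₁ = Fr₁·√(g·y₁) = 6.64×√(9.81×0.499) = 14.7 m/s; q = V₁·y₁ = 7.33 m²/s. V₂ = q/y₂ = 7.33/4.44 = 1.65 m/s. E₁ = y₁ + V₁²/2g = 11.5 m; E₂ = y₂ + V₂²/2g = 4.58 m. ΔE = E₁ − E₂ = 6.92 m.
Q = q·b = 7.33 × 2.44 = 17.9 m³/s. P = γ·Q·ΔE = 9.81 × 17.9 × 6.92 = 1214 kW.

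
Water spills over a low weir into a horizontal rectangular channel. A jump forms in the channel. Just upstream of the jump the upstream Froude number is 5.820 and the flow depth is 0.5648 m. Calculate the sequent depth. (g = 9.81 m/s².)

Fr₁ = 5.820 (given).
By Bélanger, y₂/y₁ = ½[√(1 + 8Fr₁²) − 1] = ½[√271.98 − 1] = 7.746.
y₂ = 7.746 × 0.5648 = 4.375 m.

y₂ = 4.375 m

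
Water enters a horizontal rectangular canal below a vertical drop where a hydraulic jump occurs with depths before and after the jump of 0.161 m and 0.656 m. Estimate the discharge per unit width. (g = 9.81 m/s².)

For a rectangular channel the momentum equation gives q² = ½·g·y₁·y₂·(y₁ + y₂) = ½×9.81×0.161×0.656×0.817 = 0.423.
q = √0.423 = 0.651 m²/s.

q = 0.651 m²/s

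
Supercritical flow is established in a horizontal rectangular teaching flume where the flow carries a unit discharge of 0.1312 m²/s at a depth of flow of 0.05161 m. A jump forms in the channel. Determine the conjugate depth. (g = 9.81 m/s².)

V₁ = q/y₁ = 0.1312/0.05161 = 2.542 m/s. Fr₁ = V₁/√(g·y₁) = 2.542/√(9.81×0.05161) = 3.573.
Bélanger equation: y₂/y₁ = ½[√(1 + 8Fr₁²) − 1] = ½[√103.11 − 1] = 4.577.
y₂ = 4.577 × 0.05161 = 0.2362 m.

y₂ = 0.2362 m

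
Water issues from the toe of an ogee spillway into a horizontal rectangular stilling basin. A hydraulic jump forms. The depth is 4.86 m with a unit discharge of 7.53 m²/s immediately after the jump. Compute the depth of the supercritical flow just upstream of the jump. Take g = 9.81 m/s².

y₁ = 0.448 m

V₂ = q/y₂ = 7.53/4.86 = 1.55 m/s; Fr₂ = V₂/√(g·y₂) = 0.224.
The Bélanger relation is symmetric: y₁/y₂ = ½[√(1 + 8Fr₂²) − 1] = ½[√1.403 − 1] = 0.0922.
y₁ = 0.0922 × 4.86 = 0.448 m.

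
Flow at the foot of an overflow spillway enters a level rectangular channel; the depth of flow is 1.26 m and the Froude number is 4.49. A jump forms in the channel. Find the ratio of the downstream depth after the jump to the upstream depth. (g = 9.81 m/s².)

Fr₁ = 4.49 (given).
From the momentum equation for a rectangular channel, y₂/y₁ = ½[√(1 + 8Fr₁²) − 1] = ½[√162.3 − 1] = 5.87.

y₂/y₁ = 5.87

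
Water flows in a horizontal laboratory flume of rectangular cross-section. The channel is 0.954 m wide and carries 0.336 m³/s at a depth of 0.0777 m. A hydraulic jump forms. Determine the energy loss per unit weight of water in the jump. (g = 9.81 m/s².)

ΔE = 0.570 m

q = Q/b = 0.336/0.954 = 0.352 m²/s; V₁ = q/y₁ = 4.53 m/s. Fr₁ = V₁/√(g·y₁) = 5.19.
Bélanger equation: y₂/y₁ = ½[√(1 + 8Fr₁²) − 1] = ½[√216.6 − 1] = 6.86.
y₂ = 6.86 × 0.0777 = 0.533 m.
Head loss: ΔE = (y₂ − y₁)³/(4y₁y₂) = (0.533 − 0.0777)³/(4×0.0777×0.533) = 0.0944/0.166 = 0.570 m.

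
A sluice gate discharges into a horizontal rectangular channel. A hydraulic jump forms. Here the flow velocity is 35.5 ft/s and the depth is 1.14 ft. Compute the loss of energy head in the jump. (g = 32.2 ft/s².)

ΔE = 11.5 ft

Fr₁ = V₁/√(g·y₁) = 35.5/√(32.2×1.14) = 5.86.
Conjugate-depth relation: y₂/y₁ = ½[√(1 + 8Fr₁²) − 1] = ½[√275.7 − 1] = 7.80.
y₂ = 7.80 × 1.14 = 8.89 ft.
Head loss: ΔE = (y₂ − y₁)³/(4y₁y₂) = (8.89 − 1.14)³/(4×1.14×8.89) = 466/40.6 = 11.5 ft.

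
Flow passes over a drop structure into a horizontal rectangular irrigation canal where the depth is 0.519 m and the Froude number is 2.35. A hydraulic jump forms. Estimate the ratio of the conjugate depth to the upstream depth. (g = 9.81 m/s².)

y₂/y₁ = 2.86

Fr₁ = 2.35 (given).
Sequent-depth ratio: y₂/y₁ = ½[√(1 + 8Fr₁²) − 1] = ½[√45.18 − 1] = 2.86.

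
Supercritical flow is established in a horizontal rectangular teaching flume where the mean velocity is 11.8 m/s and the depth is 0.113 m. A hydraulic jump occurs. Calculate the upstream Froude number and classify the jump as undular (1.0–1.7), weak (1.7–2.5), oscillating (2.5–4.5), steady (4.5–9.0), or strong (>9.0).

Fr₁ = V₁/√(g·y₁) = 11.8/√(9.81×0.113) = 11.2.
Fr₁ = 11.2 lies in the strong range.

Fr₁ = 11.2; strong jump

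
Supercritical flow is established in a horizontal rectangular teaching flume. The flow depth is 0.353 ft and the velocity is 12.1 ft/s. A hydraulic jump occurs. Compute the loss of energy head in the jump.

ΔE = 0.895 ft

Fr₁ = V₁/√(g·y₁) = 12.1/√(32.2×0.353) = 3.59.
Conjugate-depth relation: y₂/y₁ = ½[√(1 + 8Fr₁²) − 1] = ½[√104.0 − 1] = 4.60.
y₂ = 4.60 × 0.353 = 1.62 ft.
q = V₁·y₁ = 12.1 × 0.353 = 4.27 ft²/s. V₂ = q/y₂ = 4.27/1.62 = 2.63 ft/s. E₁ = y₁ + V₁²/2g = 2.63 ft; E₂ = y₂ + V₂²/2g = 1.73 ft. ΔE = E₁ − E₂ = 0.895 ft.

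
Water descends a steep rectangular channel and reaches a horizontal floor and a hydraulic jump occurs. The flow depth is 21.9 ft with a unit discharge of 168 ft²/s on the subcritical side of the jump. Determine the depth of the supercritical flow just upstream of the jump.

y₁ = 3.19 ft

V₂ = q/y₂ = 168/21.9 = 7.67 ft/s; Fr₂ = V₂/√(g·y₂) = 0.289.
The Bélanger relation is symmetric: y₁/y₂ = ½[√(1 + 8Fr₂²) − 1] = ½[√1.668 − 1] = 0.146.
y₁ = 0.146 × 21.9 = 3.19 ft.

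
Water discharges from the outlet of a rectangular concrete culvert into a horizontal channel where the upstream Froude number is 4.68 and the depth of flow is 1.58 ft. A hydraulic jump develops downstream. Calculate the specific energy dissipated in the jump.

ΔE = 8.73 ft

Fr₁ = 4.68 (given).
Sequent-depth ratio: y₂/y₁ = ½[√(1 + 8Fr₁²) − 1] = ½[√176.2 − 1] = 6.14.
y₂ = 6.14 × 1.58 = 9.70 ft.
V₁ = Fr₁·√(g·y₁) = 4.68×√(32.2×1.58) = 33.4 ft/s; q = V₁·y₁ = 52.7 ft²/s. V₂ = q/y₂ = 52.7/9.70 = 5.44 ft/s. E₁ = y₁ + V₁²/2g = 18.9 ft; E₂ = y₂ + V₂²/2g = 10.2 ft. ΔE = E₁ − E₂ = 8.73 ft.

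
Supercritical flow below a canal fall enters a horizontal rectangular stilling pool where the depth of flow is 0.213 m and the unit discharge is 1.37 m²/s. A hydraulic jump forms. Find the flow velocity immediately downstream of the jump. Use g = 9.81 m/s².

V₁ = q/y₁ = 1.37/0.213 = 6.43 m/s. Fr₁ = V₁/√(g·y₁) = 6.43/√(9.81×0.213) = 4.45.
Sequent-depth ratio: y₂/y₁ = ½[√(1 + 8Fr₁²) − 1] = ½[√159.4 − 1] = 5.81.
y₂ = 5.81 × 0.213 = 1.24 m.
V₂ = q/y₂ = 1.37/1.24 = 1.11 m/s.

V₂ = 1.11 m/s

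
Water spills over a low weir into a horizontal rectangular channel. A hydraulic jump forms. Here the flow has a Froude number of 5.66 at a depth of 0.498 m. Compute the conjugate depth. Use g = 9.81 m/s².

y₂ = 3.74 m

Fr₁ = 5.66 (given).
Bélanger equation: y₂/y₁ = ½[√(1 + 8Fr₁²) − 1] = ½[√257.3 − 1] = 7.52.
y₂ = 7.52 × 0.498 = 3.74 m.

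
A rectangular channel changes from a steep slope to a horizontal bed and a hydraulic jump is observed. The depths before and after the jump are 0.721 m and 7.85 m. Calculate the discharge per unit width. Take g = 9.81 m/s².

q = 15.4 m²/s

For a rectangular channel the momentum equation gives q² = ½·g·y₁·y₂·(y₁ + y₂) = ½×9.81×0.721×7.85×8.57 = 238.
q = √238 = 15.4 m²/s.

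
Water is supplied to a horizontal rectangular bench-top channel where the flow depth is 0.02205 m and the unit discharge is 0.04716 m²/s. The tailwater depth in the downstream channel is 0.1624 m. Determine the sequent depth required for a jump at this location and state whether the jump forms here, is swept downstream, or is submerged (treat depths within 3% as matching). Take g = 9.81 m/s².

y₂ = 0.1328 m; the jump is submerged

V₁ = q/y₁ = 0.04716/0.02205 = 2.139 m/s. Fr₁ = V₁/√(g·y₁) = 2.139/√(9.81×0.02205) = 4.599.
Sequent-depth ratio: y₂/y₁ = ½[√(1 + 8Fr₁²) − 1] = ½[√170.18 − 1] = 6.023.
y₂ = 6.023 × 0.02205 = 0.1328 m.
Tailwater y_tw = 0.1624 m: y_tw > y₂, so the jump is submerged.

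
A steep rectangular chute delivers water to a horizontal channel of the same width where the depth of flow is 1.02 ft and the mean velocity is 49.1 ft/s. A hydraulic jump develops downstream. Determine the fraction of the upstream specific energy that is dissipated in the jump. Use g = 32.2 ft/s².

Fr₁ = V₁/√(g·y₁) = 49.1/√(32.2×1.02) = 8.57.
By Bélanger, y₂/y₁ = ½[√(1 + 8Fr₁²) − 1] = ½[√588.2 − 1] = 11.6.
y₂ = 11.6 × 1.02 = 11.9 ft.
E₁ = y₁ + V₁²/2g = 38.5 ft. ΔE = (y₂ − y₁)³/(4y₁y₂) = 26.3 ft. ΔE/E₁ = 26.3/38.5 = 0.684.

ΔE/E₁ = 0.684 (68.4%)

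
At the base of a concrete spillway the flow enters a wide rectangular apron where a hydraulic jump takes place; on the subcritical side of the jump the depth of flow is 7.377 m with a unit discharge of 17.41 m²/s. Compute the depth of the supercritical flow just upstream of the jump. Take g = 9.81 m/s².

y₁ = 1.0000 m

V₂ = q/y₂ = 17.41/7.377 = 2.360 m/s; Fr₂ = V₂/√(g·y₂) = 0.2774.
Applying the sequent-depth relation in reverse, y₁/y₂ = ½[√(1 + 8Fr₂²) − 1] = ½[√1.6157 − 1] = 0.1356.
y₁ = 0.1356 × 7.377 = 1.0000 m.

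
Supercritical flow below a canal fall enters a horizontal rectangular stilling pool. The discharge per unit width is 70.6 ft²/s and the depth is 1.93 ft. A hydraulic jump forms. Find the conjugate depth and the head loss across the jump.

V₁ = q/y₁ = 70.6/1.93 = 36.6 ft/s. Fr₁ = V₁/√(g·y₁) = 36.6/√(32.2×1.93) = 4.64.
By Bélanger, y₂/y₁ = ½[√(1 + 8Fr₁²) − 1] = ½[√173.3 − 1] = 6.08.
y₂ = 6.08 × 1.93 = 11.7 ft.
V₂ = q/y₂ = 70.6/11.7 = 6.02 ft/s. E₁ = y₁ + V₁²/2g = 22.7 ft; E₂ = y₂ + V₂²/2g = 12.3 ft. ΔE = E₁ − E₂ = 10.4 ft.

y₂ = 11.7 ft; ΔE = 10.4 ft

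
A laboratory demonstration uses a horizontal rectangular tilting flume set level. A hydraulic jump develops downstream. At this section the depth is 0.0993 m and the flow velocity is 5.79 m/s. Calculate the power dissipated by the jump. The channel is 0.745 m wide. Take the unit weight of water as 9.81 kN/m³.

Fr₁ = V₁/√(g·y₁) = 5.79/√(9.81×0.0993) = 5.87.
Conjugate-depth relation: y₂/y₁ = ½[√(1 + 8Fr₁²) − 1] = ½[√276.3 − 1] = 7.81.
y₂ = 7.81 × 0.0993 = 0.776 m.
q = V₁·y₁ = 5.79 × 0.0993 = 0.575 m²/s. V₂ = q/y₂ = 0.575/0.776 = 0.741 m/s. E₁ = y₁ + V₁²/2g = 1.81 m; E₂ = y₂ + V₂²/2g = 0.804 m. ΔE = E₁ − E₂ = 1.00 m.
Q = q·b = 0.575 × 0.745 = 0.428 m³/s. P = γ·Q·ΔE = 9.81 × 0.428 × 1.00 = 4.22 kW.

P = 4.22 kW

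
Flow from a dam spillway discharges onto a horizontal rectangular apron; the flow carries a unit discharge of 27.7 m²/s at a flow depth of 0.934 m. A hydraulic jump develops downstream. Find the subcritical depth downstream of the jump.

V₁ = q/y₁ = 27.7/0.934 = 29.7 m/s. Fr₁ = V₁/√(g·y₁) = 29.7/√(9.81×0.934) = 9.80.
From the momentum equation for a rectangular channel, y₂/y₁ = ½[√(1 + 8Fr₁²) − 1] = ½[√769.0 − 1] = 13.4.
y₂ = 13.4 × 0.934 = 12.5 m.

y₂ = 12.5 m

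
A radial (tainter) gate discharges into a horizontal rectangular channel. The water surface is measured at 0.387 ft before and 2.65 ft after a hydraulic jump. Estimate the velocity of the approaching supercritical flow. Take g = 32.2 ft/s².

V₁ = 18.3 ft/s

For a rectangular channel the momentum equation gives q² = ½·g·y₁·y₂·(y₁ + y₂) = ½×32.2×0.387×2.65×3.04 = 50.1.
q = √50.1 = 7.08 ft²/s.
V₁ = q/y₁ = 7.08/0.387 = 18.3 ft/s.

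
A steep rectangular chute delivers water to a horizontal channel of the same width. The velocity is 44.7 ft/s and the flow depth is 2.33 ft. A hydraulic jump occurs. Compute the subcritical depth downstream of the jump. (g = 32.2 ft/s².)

Fr₁ = V₁/√(g·y₁) = 44.7/√(32.2×2.33) = 5.16.
From the momentum equation for a rectangular channel, y₂/y₁ = ½[√(1 + 8Fr₁²) − 1] = ½[√214.1 − 1] = 6.82.
y₂ = 6.82 × 2.33 = 15.9 ft.

y₂ = 15.9 ft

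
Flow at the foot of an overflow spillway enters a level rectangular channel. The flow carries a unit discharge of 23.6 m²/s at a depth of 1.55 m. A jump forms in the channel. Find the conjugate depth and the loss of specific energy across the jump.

y₂ = 7.82 m; ΔE = 5.08 m

V₁ = q/y₁ = 23.6/1.55 = 15.2 m/s. Fr₁ = V₁/√(g·y₁) = 15.2/√(9.81×1.55) = 3.90.
From the momentum equation for a rectangular channel, y₂/y₁ = ½[√(1 + 8Fr₁²) − 1] = ½[√123.0 − 1] = 5.04.
y₂ = 5.04 × 1.55 = 7.82 m.
Head loss: ΔE = (y₂ − y₁)³/(4y₁y₂) = (7.82 − 1.55)³/(4×1.55×7.82) = 246/48.5 = 5.08 m.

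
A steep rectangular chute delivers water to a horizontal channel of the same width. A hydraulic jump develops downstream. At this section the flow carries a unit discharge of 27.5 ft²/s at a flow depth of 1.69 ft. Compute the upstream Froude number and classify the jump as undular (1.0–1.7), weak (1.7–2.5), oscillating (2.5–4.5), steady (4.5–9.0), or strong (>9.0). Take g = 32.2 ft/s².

V₁ = q/y₁ = 27.5/1.69 = 16.3 ft/s. Fr₁ = V₁/√(g·y₁) = 16.3/√(32.2×1.69) = 2.21.
Fr₁ = 2.21 lies in the weak range.

Fr₁ = 2.21; weak jump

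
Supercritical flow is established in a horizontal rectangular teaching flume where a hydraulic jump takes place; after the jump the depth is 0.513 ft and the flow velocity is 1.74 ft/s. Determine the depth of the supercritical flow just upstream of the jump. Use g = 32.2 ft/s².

y₁ = 0.146 ft

Fr₂ = V₂/√(g·y₂) = 1.74/√(32.2×0.513) = 0.428.
Applying the sequent-depth relation in reverse, y₁/y₂ = ½[√(1 + 8Fr₂²) − 1] = ½[√2.466 − 1] = 0.285.
y₁ = 0.285 × 0.513 = 0.146 ft.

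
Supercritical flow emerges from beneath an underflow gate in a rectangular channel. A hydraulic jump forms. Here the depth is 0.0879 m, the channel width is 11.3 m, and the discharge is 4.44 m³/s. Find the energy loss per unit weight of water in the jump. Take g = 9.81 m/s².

ΔE = 0.525 m

q = Q/b = 4.44/11.3 = 0.393 m²/s; V₁ = q/y₁ = 4.47 m/s. Fr₁ = V₁/√(g·y₁) = 4.81.
From the momentum equation for a rectangular channel, y₂/y₁ = ½[√(1 + 8Fr₁²) − 1] = ½[√186.4 − 1] = 6.33.
y₂ = 6.33 × 0.0879 = 0.556 m.
V₂ = q/y₂ = 0.393/0.556 = 0.707 m/s. E₁ = y₁ + V₁²/2g = 1.11 m; E₂ = y₂ + V₂²/2g = 0.582 m. ΔE = E₁ − E₂ = 0.525 m.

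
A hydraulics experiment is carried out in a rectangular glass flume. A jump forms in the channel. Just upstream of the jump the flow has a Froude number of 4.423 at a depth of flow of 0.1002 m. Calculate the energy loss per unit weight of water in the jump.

Fr₁ = 4.423 (given).
Conjugate-depth relation: y₂/y₁ = ½[√(1 + 8Fr₁²) − 1] = ½[√157.50 − 1] = 5.775.
y₂ = 5.775 × 0.1002 = 0.5787 m.
V₁ = Fr₁·√(g·y₁) = 4.423×√(9.81×0.1002) = 4.385 m/s; q = V₁·y₁ = 0.4394 m²/s. V₂ = q/y₂ = 0.4394/0.5787 = 0.7593 m/s. E₁ = y₁ + V₁²/2g = 1.080 m; E₂ = y₂ + V₂²/2g = 0.6080 m. ΔE = E₁ − E₂ = 0.4723 m.

ΔE = 0.4723 m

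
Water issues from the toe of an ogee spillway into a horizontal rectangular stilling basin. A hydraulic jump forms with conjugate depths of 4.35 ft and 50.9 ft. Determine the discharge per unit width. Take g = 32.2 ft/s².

q = 444 ft²/s

For a rectangular channel the momentum equation gives q² = ½·g·y₁·y₂·(y₁ + y₂) = ½×32.2×4.35×50.9×55.2 = 196954.
q = √196954 = 444 ft²/s.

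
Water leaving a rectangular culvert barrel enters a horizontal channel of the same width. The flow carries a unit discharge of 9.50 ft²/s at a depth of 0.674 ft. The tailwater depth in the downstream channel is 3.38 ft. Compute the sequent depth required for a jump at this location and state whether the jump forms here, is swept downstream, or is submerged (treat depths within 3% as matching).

V₁ = q/y₁ = 9.50/0.674 = 14.1 ft/s. Fr₁ = V₁/√(g·y₁) = 14.1/√(32.2×0.674) = 3.03.
Bélanger equation: y₂/y₁ = ½[√(1 + 8Fr₁²) − 1] = ½[√74.23 − 1] = 3.81.
y₂ = 3.81 × 0.674 = 2.57 ft.
Tailwater y_tw = 3.38 ft: y_tw > y₂, so the jump is submerged.

y₂ = 2.57 ft; the jump is submerged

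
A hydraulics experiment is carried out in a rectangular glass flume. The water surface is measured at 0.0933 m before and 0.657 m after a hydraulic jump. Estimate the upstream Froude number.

Fr₁ = 5.32

For a rectangular channel the momentum equation gives q² = ½·g·y₁·y₂·(y₁ + y₂) = ½×9.81×0.0933×0.657×0.750 = 0.226.
q = √0.226 = 0.475 m²/s.
V₁ = q/y₁ = 5.09 m/s; Fr₁ = V₁/√(g·y₁) = 5.32.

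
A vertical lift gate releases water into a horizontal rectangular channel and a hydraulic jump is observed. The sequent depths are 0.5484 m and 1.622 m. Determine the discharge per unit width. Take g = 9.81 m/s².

q = 3.077 m²/s

For a rectangular channel the momentum equation gives q² = ½·g·y₁·y₂·(y₁ + y₂) = ½×9.81×0.5484×1.622×2.170 = 9.470.
q = √9.470 = 3.077 m²/s.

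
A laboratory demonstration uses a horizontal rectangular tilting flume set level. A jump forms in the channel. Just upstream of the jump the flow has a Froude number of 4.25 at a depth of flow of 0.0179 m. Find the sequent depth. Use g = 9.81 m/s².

y₂ = 0.0990 m

Fr₁ = 4.25 (given).
By Bélanger, y₂/y₁ = ½[√(1 + 8Fr₁²) − 1] = ½[√145.5 − 1] = 5.53.
y₂ = 5.53 × 0.0179 = 0.0990 m.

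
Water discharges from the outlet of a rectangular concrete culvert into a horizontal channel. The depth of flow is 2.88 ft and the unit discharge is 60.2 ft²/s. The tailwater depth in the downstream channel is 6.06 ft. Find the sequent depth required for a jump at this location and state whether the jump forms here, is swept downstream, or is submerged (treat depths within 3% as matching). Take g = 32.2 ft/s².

y₂ = 7.52 ft; the jump is swept downstream

V₁ = q/y₁ = 60.2/2.88 = 20.9 ft/s. Fr₁ = V₁/√(g·y₁) = 20.9/√(32.2×2.88) = 2.17.
By Bélanger, y₂/y₁ = ½[√(1 + 8Fr₁²) − 1] = ½[√38.69 − 1] = 2.61.
y₂ = 2.61 × 2.88 = 7.52 ft.
Tailwater y_tw = 6.06 ft: y_tw < y₂, so the jump is swept downstream.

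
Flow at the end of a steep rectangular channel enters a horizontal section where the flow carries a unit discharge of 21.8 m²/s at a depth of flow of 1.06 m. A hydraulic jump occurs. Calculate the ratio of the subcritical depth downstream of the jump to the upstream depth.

y₂/y₁ = 8.53

V₁ = q/y₁ = 21.8/1.06 = 20.6 m/s. Fr₁ = V₁/√(g·y₁) = 20.6/√(9.81×1.06) = 6.38.
By Bélanger, y₂/y₁ = ½[√(1 + 8Fr₁²) − 1] = ½[√326.4 − 1] = 8.53.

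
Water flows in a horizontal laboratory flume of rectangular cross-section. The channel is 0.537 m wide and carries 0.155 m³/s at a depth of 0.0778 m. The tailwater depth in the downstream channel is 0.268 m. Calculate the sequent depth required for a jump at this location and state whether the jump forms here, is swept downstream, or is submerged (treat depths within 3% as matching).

q = Q/b = 0.155/0.537 = 0.289 m²/s; V₁ = q/y₁ = 3.71 m/s. Fr₁ = V₁/√(g·y₁) = 4.25.
Sequent-depth ratio: y₂/y₁ = ½[√(1 + 8Fr₁²) − 1] = ½[√145.3 − 1] = 5.53.
y₂ = 5.53 × 0.0778 = 0.430 m.
Tailwater y_tw = 0.268 m: y_tw < y₂, so the jump is swept downstream.

y₂ = 0.430 m; the jump is swept downstream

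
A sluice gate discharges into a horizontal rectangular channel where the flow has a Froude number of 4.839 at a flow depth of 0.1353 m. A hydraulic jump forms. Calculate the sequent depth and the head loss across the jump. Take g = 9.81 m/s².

Fr₁ = 4.839 (given).
Conjugate-depth relation: y₂/y₁ = ½[√(1 + 8Fr₁²) − 1] = ½[√188.33 − 1] = 6.362.
y₂ = 6.362 × 0.1353 = 0.8607 m.
V₁ = Fr₁·√(g·y₁) = 4.839×√(9.81×0.1353) = 5.575 m/s; q = V₁·y₁ = 0.7543 m²/s. V₂ = q/y₂ = 0.7543/0.8607 = 0.8763 m/s. E₁ = y₁ + V₁²/2g = 1.719 m; E₂ = y₂ + V₂²/2g = 0.8999 m. ΔE = E₁ − E₂ = 0.8195 m.

y₂ = 0.8607 m; ΔE = 0.8195 m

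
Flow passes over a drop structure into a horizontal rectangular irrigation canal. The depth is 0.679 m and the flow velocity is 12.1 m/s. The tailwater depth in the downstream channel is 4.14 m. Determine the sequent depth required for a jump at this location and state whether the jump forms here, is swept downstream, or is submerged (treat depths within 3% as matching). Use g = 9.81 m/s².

y₂ = 4.18 m; the jump forms here

Fr₁ = V₁/√(g·y₁) = 12.1/√(9.81×0.679) = 4.69.
By Bélanger, y₂/y₁ = ½[√(1 + 8Fr₁²) − 1] = ½[√176.8 − 1] = 6.15.
y₂ = 6.15 × 0.679 = 4.18 m.
Tailwater y_tw = 4.14 m: y_tw ≈ y₂, so the jump forms here.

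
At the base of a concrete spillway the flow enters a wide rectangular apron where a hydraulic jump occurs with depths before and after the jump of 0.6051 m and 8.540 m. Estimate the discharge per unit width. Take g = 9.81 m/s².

For a rectangular channel the momentum equation gives q² = ½·g·y₁·y₂·(y₁ + y₂) = ½×9.81×0.6051×8.540×9.145 = 231.8.
q = √231.8 = 15.22 m²/s.

q = 15.22 m²/s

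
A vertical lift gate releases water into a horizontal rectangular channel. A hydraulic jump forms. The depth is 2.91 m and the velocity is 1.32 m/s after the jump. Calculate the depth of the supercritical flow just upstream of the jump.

y₁ = 0.320 m

Fr₂ = V₂/√(g·y₂) = 1.32/√(9.81×2.91) = 0.247.
Since the conjugate-depth ratio holds either way, y₁/y₂ = ½[√(1 + 8Fr₂²) − 1] = ½[√1.488 − 1] = 0.110.
y₁ = 0.110 × 2.91 = 0.320 m.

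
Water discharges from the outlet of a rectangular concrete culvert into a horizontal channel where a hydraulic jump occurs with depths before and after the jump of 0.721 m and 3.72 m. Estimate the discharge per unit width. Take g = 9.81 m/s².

q = 7.64 m²/s

For a rectangular channel the momentum equation gives q² = ½·g·y₁·y₂·(y₁ + y₂) = ½×9.81×0.721×3.72×4.44 = 58.4.
q = √58.4 = 7.64 m²/s.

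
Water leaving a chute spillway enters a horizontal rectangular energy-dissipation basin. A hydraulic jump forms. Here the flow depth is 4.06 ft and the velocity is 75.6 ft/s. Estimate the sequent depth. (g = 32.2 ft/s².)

Fr₁ = V₁/√(g·y₁) = 75.6/√(32.2×4.06) = 6.61.
Bélanger equation: y₂/y₁ = ½[√(1 + 8Fr₁²) − 1] = ½[√350.7 − 1] = 8.86.
y₂ = 8.86 × 4.06 = 36.0 ft.

y₂ = 36.0 ft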